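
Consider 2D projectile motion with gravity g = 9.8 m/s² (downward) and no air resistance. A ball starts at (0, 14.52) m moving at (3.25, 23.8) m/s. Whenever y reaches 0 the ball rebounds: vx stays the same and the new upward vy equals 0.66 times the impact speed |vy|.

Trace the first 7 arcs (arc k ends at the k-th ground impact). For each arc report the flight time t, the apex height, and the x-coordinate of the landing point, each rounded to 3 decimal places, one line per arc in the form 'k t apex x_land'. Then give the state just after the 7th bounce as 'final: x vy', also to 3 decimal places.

1 5.405 43.420 17.567
2 3.929 18.914 30.338
3 2.593 8.239 38.766
4 1.712 3.589 44.329
5 1.130 1.563 48.000
6 0.746 0.681 50.424
7 0.492 0.297 52.023
final: 52.023 1.591

Arc 1: start y=14.520, vy=23.800 → t=5.405, apex=43.420, x_land=17.567, impact vy=-29.172
  bounce: vy ← 0.66·29.172 = 19.254
Arc 2: start y=0.000, vy=19.254 → t=3.929, apex=18.914, x_land=30.338, impact vy=-19.254
  bounce: vy ← 0.66·19.254 = 12.708
Arc 3: start y=0.000, vy=12.708 → t=2.593, apex=8.239, x_land=38.766, impact vy=-12.708
  bounce: vy ← 0.66·12.708 = 8.387
Arc 4: start y=0.000, vy=8.387 → t=1.712, apex=3.589, x_land=44.329, impact vy=-8.387
  bounce: vy ← 0.66·8.387 = 5.535
Arc 5: start y=0.000, vy=5.535 → t=1.130, apex=1.563, x_land=48.000, impact vy=-5.535
  bounce: vy ← 0.66·5.535 = 3.653
Arc 6: start y=0.000, vy=3.653 → t=0.746, apex=0.681, x_land=50.424, impact vy=-3.653
  bounce: vy ← 0.66·3.653 = 2.411
Arc 7: start y=0.000, vy=2.411 → t=0.492, apex=0.297, x_land=52.023, impact vy=-2.411
  bounce: vy ← 0.66·2.411 = 1.591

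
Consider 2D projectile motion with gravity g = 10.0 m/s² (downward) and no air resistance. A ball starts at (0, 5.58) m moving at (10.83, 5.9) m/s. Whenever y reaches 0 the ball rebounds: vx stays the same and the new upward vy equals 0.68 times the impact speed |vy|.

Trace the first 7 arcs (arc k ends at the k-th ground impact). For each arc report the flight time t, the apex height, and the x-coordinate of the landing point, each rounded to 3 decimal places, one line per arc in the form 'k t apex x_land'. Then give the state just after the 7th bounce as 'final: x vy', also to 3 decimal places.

Arc 1: start y=5.580, vy=5.900 → t=1.800, apex=7.321, x_land=19.494, impact vy=-12.100
  bounce: vy ← 0.68·12.100 = 8.228
Arc 2: start y=0.000, vy=8.228 → t=1.646, apex=3.385, x_land=37.316, impact vy=-8.228
  bounce: vy ← 0.68·8.228 = 5.595
Arc 3: start y=0.000, vy=5.595 → t=1.119, apex=1.565, x_land=49.435, impact vy=-5.595
  bounce: vy ← 0.68·5.595 = 3.805
Arc 4: start y=0.000, vy=3.805 → t=0.761, apex=0.724, x_land=57.676, impact vy=-3.805
  bounce: vy ← 0.68·3.805 = 2.587
Arc 5: start y=0.000, vy=2.587 → t=0.517, apex=0.335, x_land=63.279, impact vy=-2.587
  bounce: vy ← 0.68·2.587 = 1.759
Arc 6: start y=0.000, vy=1.759 → t=0.352, apex=0.155, x_land=67.090, impact vy=-1.759
  bounce: vy ← 0.68·1.759 = 1.196
Arc 7: start y=0.000, vy=1.196 → t=0.239, apex=0.072, x_land=69.681, impact vy=-1.196
  bounce: vy ← 0.68·1.196 = 0.813

1 1.800 7.321 19.494
2 1.646 3.385 37.316
3 1.119 1.565 49.435
4 0.761 0.724 57.676
5 0.517 0.335 63.279
6 0.352 0.155 67.090
7 0.239 0.072 69.681
final: 69.681 0.813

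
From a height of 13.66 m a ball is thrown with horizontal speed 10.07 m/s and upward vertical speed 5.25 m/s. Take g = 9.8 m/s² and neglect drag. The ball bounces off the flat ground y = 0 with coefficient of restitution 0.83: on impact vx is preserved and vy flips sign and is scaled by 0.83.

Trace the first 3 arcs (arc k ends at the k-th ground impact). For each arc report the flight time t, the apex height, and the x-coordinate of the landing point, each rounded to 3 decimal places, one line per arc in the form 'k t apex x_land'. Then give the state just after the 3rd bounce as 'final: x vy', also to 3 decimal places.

Arc 1: start y=13.660, vy=5.250 → t=2.289, apex=15.066, x_land=23.052, impact vy=-17.184
  bounce: vy ← 0.83·17.184 = 14.263
Arc 2: start y=0.000, vy=14.263 → t=2.911, apex=10.379, x_land=52.364, impact vy=-14.263
  bounce: vy ← 0.83·14.263 = 11.838
Arc 3: start y=0.000, vy=11.838 → t=2.416, apex=7.150, x_land=76.693, impact vy=-11.838
  bounce: vy ← 0.83·11.838 = 9.826

1 2.289 15.066 23.052
2 2.911 10.379 52.364
3 2.416 7.150 76.693
final: 76.693 9.826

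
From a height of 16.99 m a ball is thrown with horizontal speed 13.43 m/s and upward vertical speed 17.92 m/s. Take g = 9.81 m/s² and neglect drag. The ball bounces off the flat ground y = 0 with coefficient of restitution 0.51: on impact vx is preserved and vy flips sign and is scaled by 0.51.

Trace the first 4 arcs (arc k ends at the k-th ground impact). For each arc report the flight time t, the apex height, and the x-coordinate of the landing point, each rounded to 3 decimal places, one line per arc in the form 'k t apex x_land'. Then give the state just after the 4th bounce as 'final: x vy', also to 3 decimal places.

Arc 1: start y=16.990, vy=17.920 → t=4.435, apex=33.357, x_land=59.556, impact vy=-25.583
  bounce: vy ← 0.51·25.583 = 13.047
Arc 2: start y=0.000, vy=13.047 → t=2.660, apex=8.676, x_land=95.279, impact vy=-13.047
  bounce: vy ← 0.51·13.047 = 6.654
Arc 3: start y=0.000, vy=6.654 → t=1.357, apex=2.257, x_land=113.498, impact vy=-6.654
  bounce: vy ← 0.51·6.654 = 3.394
Arc 4: start y=0.000, vy=3.394 → t=0.692, apex=0.587, x_land=122.789, impact vy=-3.394
  bounce: vy ← 0.51·3.394 = 1.731

1 4.435 33.357 59.556
2 2.660 8.676 95.279
3 1.357 2.257 113.498
4 0.692 0.587 122.789
final: 122.789 1.731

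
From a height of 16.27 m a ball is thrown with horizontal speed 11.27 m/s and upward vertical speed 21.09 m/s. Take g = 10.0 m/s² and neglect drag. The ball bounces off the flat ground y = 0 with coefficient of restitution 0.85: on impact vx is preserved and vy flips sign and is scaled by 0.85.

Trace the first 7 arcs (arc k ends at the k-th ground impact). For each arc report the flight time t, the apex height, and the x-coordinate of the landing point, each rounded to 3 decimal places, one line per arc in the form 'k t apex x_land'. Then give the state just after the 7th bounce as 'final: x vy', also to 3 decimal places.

Arc 1: start y=16.270, vy=21.090 → t=4.884, apex=38.509, x_land=55.045, impact vy=-27.752
  bounce: vy ← 0.85·27.752 = 23.589
Arc 2: start y=0.000, vy=23.589 → t=4.718, apex=27.823, x_land=108.216, impact vy=-23.589
  bounce: vy ← 0.85·23.589 = 20.051
Arc 3: start y=0.000, vy=20.051 → t=4.010, apex=20.102, x_land=153.411, impact vy=-20.051
  bounce: vy ← 0.85·20.051 = 17.043
Arc 4: start y=0.000, vy=17.043 → t=3.409, apex=14.524, x_land=191.826, impact vy=-17.043
  bounce: vy ← 0.85·17.043 = 14.487
Arc 5: start y=0.000, vy=14.487 → t=2.897, apex=10.493, x_land=224.480, impact vy=-14.487
  bounce: vy ← 0.85·14.487 = 12.314
Arc 6: start y=0.000, vy=12.314 → t=2.463, apex=7.582, x_land=252.235, impact vy=-12.314
  bounce: vy ← 0.85·12.314 = 10.467
Arc 7: start y=0.000, vy=10.467 → t=2.093, apex=5.478, x_land=275.827, impact vy=-10.467
  bounce: vy ← 0.85·10.467 = 8.897

1 4.884 38.509 55.045
2 4.718 27.823 108.216
3 4.010 20.102 153.411
4 3.409 14.524 191.826
5 2.897 10.493 224.480
6 2.463 7.582 252.235
7 2.093 5.478 275.827
final: 275.827 8.897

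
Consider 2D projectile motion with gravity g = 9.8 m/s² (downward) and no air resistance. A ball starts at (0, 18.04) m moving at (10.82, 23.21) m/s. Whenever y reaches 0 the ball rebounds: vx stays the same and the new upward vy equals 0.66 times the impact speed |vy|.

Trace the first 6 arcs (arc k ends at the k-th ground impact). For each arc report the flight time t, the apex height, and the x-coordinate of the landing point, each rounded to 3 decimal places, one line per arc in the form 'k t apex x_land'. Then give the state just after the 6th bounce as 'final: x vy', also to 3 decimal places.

Arc 1: start y=18.040, vy=23.210 → t=5.416, apex=45.525, x_land=58.606, impact vy=-29.871
  bounce: vy ← 0.66·29.871 = 19.715
Arc 2: start y=0.000, vy=19.715 → t=4.023, apex=19.831, x_land=102.140, impact vy=-19.715
  bounce: vy ← 0.66·19.715 = 13.012
Arc 3: start y=0.000, vy=13.012 → t=2.655, apex=8.638, x_land=130.872, impact vy=-13.012
  bounce: vy ← 0.66·13.012 = 8.588
Arc 4: start y=0.000, vy=8.588 → t=1.753, apex=3.763, x_land=149.836, impact vy=-8.588
  bounce: vy ← 0.66·8.588 = 5.668
Arc 5: start y=0.000, vy=5.668 → t=1.157, apex=1.639, x_land=162.351, impact vy=-5.668
  bounce: vy ← 0.66·5.668 = 3.741
Arc 6: start y=0.000, vy=3.741 → t=0.763, apex=0.714, x_land=170.612, impact vy=-3.741
  bounce: vy ← 0.66·3.741 = 2.469

1 5.416 45.525 58.606
2 4.023 19.831 102.140
3 2.655 8.638 130.872
4 1.753 3.763 149.836
5 1.157 1.639 162.351
6 0.763 0.714 170.612
final: 170.612 2.469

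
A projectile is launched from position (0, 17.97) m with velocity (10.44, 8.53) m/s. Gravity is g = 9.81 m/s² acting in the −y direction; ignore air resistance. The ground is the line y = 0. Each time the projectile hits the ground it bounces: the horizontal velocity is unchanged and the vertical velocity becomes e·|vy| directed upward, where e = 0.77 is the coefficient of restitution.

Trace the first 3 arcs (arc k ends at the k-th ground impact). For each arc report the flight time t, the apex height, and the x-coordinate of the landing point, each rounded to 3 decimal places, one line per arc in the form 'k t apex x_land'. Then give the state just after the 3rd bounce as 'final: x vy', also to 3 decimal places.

1 2.972 21.679 31.026
2 3.238 12.853 64.826
3 2.493 7.621 90.852
final: 90.852 9.415

Arc 1: start y=17.970, vy=8.530 → t=2.972, apex=21.679, x_land=31.026, impact vy=-20.624
  bounce: vy ← 0.77·20.624 = 15.880
Arc 2: start y=0.000, vy=15.880 → t=3.238, apex=12.853, x_land=64.826, impact vy=-15.880
  bounce: vy ← 0.77·15.880 = 12.228
Arc 3: start y=0.000, vy=12.228 → t=2.493, apex=7.621, x_land=90.852, impact vy=-12.228
  bounce: vy ← 0.77·12.228 = 9.415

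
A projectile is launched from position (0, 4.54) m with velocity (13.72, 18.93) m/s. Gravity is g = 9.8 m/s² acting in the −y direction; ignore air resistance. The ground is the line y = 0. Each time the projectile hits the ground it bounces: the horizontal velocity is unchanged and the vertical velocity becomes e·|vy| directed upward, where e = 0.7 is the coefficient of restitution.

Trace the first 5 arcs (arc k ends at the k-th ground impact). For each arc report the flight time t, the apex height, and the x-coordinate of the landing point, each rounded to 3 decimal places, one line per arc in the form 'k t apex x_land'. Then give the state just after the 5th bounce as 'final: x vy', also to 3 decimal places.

Arc 1: start y=4.540, vy=18.930 → t=4.090, apex=22.823, x_land=56.112, impact vy=-21.150
  bounce: vy ← 0.7·21.150 = 14.805
Arc 2: start y=0.000, vy=14.805 → t=3.021, apex=11.183, x_land=97.567, impact vy=-14.805
  bounce: vy ← 0.7·14.805 = 10.364
Arc 3: start y=0.000, vy=10.364 → t=2.115, apex=5.480, x_land=126.585, impact vy=-10.364
  bounce: vy ← 0.7·10.364 = 7.255
Arc 4: start y=0.000, vy=7.255 → t=1.481, apex=2.685, x_land=146.897, impact vy=-7.255
  bounce: vy ← 0.7·7.255 = 5.078
Arc 5: start y=0.000, vy=5.078 → t=1.036, apex=1.316, x_land=161.116, impact vy=-5.078
  bounce: vy ← 0.7·5.078 = 3.555

1 4.090 22.823 56.112
2 3.021 11.183 97.567
3 2.115 5.480 126.585
4 1.481 2.685 146.897
5 1.036 1.316 161.116
final: 161.116 3.555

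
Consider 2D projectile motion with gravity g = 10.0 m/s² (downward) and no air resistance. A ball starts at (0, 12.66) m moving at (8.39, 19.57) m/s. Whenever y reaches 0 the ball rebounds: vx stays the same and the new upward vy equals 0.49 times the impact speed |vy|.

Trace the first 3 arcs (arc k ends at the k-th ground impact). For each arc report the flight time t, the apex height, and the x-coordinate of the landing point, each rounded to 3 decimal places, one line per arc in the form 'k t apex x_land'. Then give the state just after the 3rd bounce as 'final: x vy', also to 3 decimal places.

Arc 1: start y=12.660, vy=19.570 → t=4.479, apex=31.809, x_land=37.581, impact vy=-25.223
  bounce: vy ← 0.49·25.223 = 12.359
Arc 2: start y=0.000, vy=12.359 → t=2.472, apex=7.637, x_land=58.320, impact vy=-12.359
  bounce: vy ← 0.49·12.359 = 6.056
Arc 3: start y=0.000, vy=6.056 → t=1.211, apex=1.834, x_land=68.482, impact vy=-6.056
  bounce: vy ← 0.49·6.056 = 2.967

1 4.479 31.809 37.581
2 2.472 7.637 58.320
3 1.211 1.834 68.482
final: 68.482 2.967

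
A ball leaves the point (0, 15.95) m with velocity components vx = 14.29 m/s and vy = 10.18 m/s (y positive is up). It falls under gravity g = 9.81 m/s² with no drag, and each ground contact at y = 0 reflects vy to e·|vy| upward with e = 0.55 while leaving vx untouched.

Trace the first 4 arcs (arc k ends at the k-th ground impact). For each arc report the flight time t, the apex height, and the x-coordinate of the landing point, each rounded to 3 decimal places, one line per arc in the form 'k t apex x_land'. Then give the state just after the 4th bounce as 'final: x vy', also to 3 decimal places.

1 3.118 21.232 44.560
2 2.289 6.423 77.264
3 1.259 1.943 95.251
4 0.692 0.588 105.144
final: 105.144 1.868

Arc 1: start y=15.950, vy=10.180 → t=3.118, apex=21.232, x_land=44.560, impact vy=-20.410
  bounce: vy ← 0.55·20.410 = 11.226
Arc 2: start y=0.000, vy=11.226 → t=2.289, apex=6.423, x_land=77.264, impact vy=-11.226
  bounce: vy ← 0.55·11.226 = 6.174
Arc 3: start y=0.000, vy=6.174 → t=1.259, apex=1.943, x_land=95.251, impact vy=-6.174
  bounce: vy ← 0.55·6.174 = 3.396
Arc 4: start y=0.000, vy=3.396 → t=0.692, apex=0.588, x_land=105.144, impact vy=-3.396
  bounce: vy ← 0.55·3.396 = 1.868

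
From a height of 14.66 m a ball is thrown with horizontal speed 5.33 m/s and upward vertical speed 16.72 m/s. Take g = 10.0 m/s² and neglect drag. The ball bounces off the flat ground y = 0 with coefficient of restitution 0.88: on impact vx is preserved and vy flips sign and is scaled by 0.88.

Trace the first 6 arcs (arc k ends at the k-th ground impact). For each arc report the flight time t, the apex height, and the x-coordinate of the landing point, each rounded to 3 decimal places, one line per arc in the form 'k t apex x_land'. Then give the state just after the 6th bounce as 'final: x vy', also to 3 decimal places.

Arc 1: start y=14.660, vy=16.720 → t=4.065, apex=28.638, x_land=21.668, impact vy=-23.932
  bounce: vy ← 0.88·23.932 = 21.060
Arc 2: start y=0.000, vy=21.060 → t=4.212, apex=22.177, x_land=44.118, impact vy=-21.060
  bounce: vy ← 0.88·21.060 = 18.533
Arc 3: start y=0.000, vy=18.533 → t=3.707, apex=17.174, x_land=63.875, impact vy=-18.533
  bounce: vy ← 0.88·18.533 = 16.309
Arc 4: start y=0.000, vy=16.309 → t=3.262, apex=13.300, x_land=81.260, impact vy=-16.309
  bounce: vy ← 0.88·16.309 = 14.352
Arc 5: start y=0.000, vy=14.352 → t=2.870, apex=10.299, x_land=96.560, impact vy=-14.352
  bounce: vy ← 0.88·14.352 = 12.630
Arc 6: start y=0.000, vy=12.630 → t=2.526, apex=7.976, x_land=110.023, impact vy=-12.630
  bounce: vy ← 0.88·12.630 = 11.114

1 4.065 28.638 21.668
2 4.212 22.177 44.118
3 3.707 17.174 63.875
4 3.262 13.300 81.260
5 2.870 10.299 96.560
6 2.526 7.976 110.023
final: 110.023 11.114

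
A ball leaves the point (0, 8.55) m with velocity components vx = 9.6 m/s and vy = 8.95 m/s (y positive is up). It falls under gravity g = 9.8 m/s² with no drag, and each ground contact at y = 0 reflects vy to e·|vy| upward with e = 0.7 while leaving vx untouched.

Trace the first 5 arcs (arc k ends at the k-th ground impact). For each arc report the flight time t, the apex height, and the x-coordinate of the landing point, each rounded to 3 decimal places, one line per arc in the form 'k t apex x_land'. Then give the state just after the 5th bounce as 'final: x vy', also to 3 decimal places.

Arc 1: start y=8.550, vy=8.950 → t=2.519, apex=12.637, x_land=24.184, impact vy=-15.738
  bounce: vy ← 0.7·15.738 = 11.017
Arc 2: start y=0.000, vy=11.017 → t=2.248, apex=6.192, x_land=45.768, impact vy=-11.017
  bounce: vy ← 0.7·11.017 = 7.712
Arc 3: start y=0.000, vy=7.712 → t=1.574, apex=3.034, x_land=60.876, impact vy=-7.712
  bounce: vy ← 0.7·7.712 = 5.398
Arc 4: start y=0.000, vy=5.398 → t=1.102, apex=1.487, x_land=71.452, impact vy=-5.398
  bounce: vy ← 0.7·5.398 = 3.779
Arc 5: start y=0.000, vy=3.779 → t=0.771, apex=0.728, x_land=78.855, impact vy=-3.779
  bounce: vy ← 0.7·3.779 = 2.645

1 2.519 12.637 24.184
2 2.248 6.192 45.768
3 1.574 3.034 60.876
4 1.102 1.487 71.452
5 0.771 0.728 78.855
final: 78.855 2.645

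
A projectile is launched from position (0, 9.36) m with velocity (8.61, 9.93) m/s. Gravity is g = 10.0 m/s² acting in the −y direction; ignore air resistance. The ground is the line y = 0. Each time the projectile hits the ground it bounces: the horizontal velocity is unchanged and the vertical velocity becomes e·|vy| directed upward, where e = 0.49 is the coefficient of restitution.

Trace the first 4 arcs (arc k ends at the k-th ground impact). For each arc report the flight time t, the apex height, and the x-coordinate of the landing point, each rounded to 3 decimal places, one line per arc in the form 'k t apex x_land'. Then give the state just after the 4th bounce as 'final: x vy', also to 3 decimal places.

Arc 1: start y=9.360, vy=9.930 → t=2.684, apex=14.290, x_land=23.106, impact vy=-16.906
  bounce: vy ← 0.49·16.906 = 8.284
Arc 2: start y=0.000, vy=8.284 → t=1.657, apex=3.431, x_land=37.370, impact vy=-8.284
  bounce: vy ← 0.49·8.284 = 4.059
Arc 3: start y=0.000, vy=4.059 → t=0.812, apex=0.824, x_land=44.360, impact vy=-4.059
  bounce: vy ← 0.49·4.059 = 1.989
Arc 4: start y=0.000, vy=1.989 → t=0.398, apex=0.198, x_land=47.785, impact vy=-1.989
  bounce: vy ← 0.49·1.989 = 0.975

1 2.684 14.290 23.106
2 1.657 3.431 37.370
3 0.812 0.824 44.360
4 0.398 0.198 47.785
final: 47.785 0.975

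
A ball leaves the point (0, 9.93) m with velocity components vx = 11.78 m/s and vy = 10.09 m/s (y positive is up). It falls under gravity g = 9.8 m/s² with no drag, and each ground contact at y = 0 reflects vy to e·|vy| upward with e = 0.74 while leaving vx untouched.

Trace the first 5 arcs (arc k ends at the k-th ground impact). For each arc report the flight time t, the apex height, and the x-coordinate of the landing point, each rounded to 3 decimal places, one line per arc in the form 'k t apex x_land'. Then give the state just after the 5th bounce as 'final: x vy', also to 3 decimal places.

1 2.786 15.124 32.825
2 2.600 8.282 63.454
3 1.924 4.535 86.121
4 1.424 2.484 102.894
5 1.054 1.360 115.306
final: 115.306 3.821

Arc 1: start y=9.930, vy=10.090 → t=2.786, apex=15.124, x_land=32.825, impact vy=-17.217
  bounce: vy ← 0.74·17.217 = 12.741
Arc 2: start y=0.000, vy=12.741 → t=2.600, apex=8.282, x_land=63.454, impact vy=-12.741
  bounce: vy ← 0.74·12.741 = 9.428
Arc 3: start y=0.000, vy=9.428 → t=1.924, apex=4.535, x_land=86.121, impact vy=-9.428
  bounce: vy ← 0.74·9.428 = 6.977
Arc 4: start y=0.000, vy=6.977 → t=1.424, apex=2.484, x_land=102.894, impact vy=-6.977
  bounce: vy ← 0.74·6.977 = 5.163
Arc 5: start y=0.000, vy=5.163 → t=1.054, apex=1.360, x_land=115.306, impact vy=-5.163
  bounce: vy ← 0.74·5.163 = 3.821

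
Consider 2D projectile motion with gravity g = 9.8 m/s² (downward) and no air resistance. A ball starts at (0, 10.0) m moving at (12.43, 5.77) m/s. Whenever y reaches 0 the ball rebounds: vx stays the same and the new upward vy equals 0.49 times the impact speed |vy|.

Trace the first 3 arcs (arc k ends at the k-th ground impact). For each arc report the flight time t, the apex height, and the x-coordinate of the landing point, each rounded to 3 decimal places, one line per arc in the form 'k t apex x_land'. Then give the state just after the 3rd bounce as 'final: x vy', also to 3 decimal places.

1 2.134 11.699 26.525
2 1.514 2.809 45.347
3 0.742 0.674 54.569
final: 54.569 1.781

Arc 1: start y=10.000, vy=5.770 → t=2.134, apex=11.699, x_land=26.525, impact vy=-15.142
  bounce: vy ← 0.49·15.142 = 7.420
Arc 2: start y=0.000, vy=7.420 → t=1.514, apex=2.809, x_land=45.347, impact vy=-7.420
  bounce: vy ← 0.49·7.420 = 3.636
Arc 3: start y=0.000, vy=3.636 → t=0.742, apex=0.674, x_land=54.569, impact vy=-3.636
  bounce: vy ← 0.49·3.636 = 1.781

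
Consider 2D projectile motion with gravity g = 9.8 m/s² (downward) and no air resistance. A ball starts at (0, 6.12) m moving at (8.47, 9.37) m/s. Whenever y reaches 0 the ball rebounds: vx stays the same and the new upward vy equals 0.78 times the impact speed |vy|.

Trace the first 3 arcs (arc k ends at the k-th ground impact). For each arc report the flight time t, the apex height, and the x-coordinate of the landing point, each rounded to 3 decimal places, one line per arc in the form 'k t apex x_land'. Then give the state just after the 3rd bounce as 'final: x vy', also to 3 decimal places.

Arc 1: start y=6.120, vy=9.370 → t=2.427, apex=10.599, x_land=20.556, impact vy=-14.413
  bounce: vy ← 0.78·14.413 = 11.243
Arc 2: start y=0.000, vy=11.243 → t=2.294, apex=6.449, x_land=39.989, impact vy=-11.243
  bounce: vy ← 0.78·11.243 = 8.769
Arc 3: start y=0.000, vy=8.769 → t=1.790, apex=3.923, x_land=55.147, impact vy=-8.769
  bounce: vy ← 0.78·8.769 = 6.840

1 2.427 10.599 20.556
2 2.294 6.449 39.989
3 1.790 3.923 55.147
final: 55.147 6.840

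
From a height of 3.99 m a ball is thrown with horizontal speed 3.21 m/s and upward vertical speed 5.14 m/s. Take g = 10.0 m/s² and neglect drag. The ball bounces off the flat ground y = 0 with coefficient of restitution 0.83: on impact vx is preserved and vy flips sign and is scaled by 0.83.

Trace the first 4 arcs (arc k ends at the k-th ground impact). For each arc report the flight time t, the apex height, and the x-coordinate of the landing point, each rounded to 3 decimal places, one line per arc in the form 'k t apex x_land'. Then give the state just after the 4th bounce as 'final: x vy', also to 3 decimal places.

1 1.545 5.311 4.958
2 1.711 3.659 10.450
3 1.420 2.521 15.008
4 1.179 1.736 18.792
final: 18.792 4.891

Arc 1: start y=3.990, vy=5.140 → t=1.545, apex=5.311, x_land=4.958, impact vy=-10.306
  bounce: vy ← 0.83·10.306 = 8.554
Arc 2: start y=0.000, vy=8.554 → t=1.711, apex=3.659, x_land=10.450, impact vy=-8.554
  bounce: vy ← 0.83·8.554 = 7.100
Arc 3: start y=0.000, vy=7.100 → t=1.420, apex=2.521, x_land=15.008, impact vy=-7.100
  bounce: vy ← 0.83·7.100 = 5.893
Arc 4: start y=0.000, vy=5.893 → t=1.179, apex=1.736, x_land=18.792, impact vy=-5.893
  bounce: vy ← 0.83·5.893 = 4.891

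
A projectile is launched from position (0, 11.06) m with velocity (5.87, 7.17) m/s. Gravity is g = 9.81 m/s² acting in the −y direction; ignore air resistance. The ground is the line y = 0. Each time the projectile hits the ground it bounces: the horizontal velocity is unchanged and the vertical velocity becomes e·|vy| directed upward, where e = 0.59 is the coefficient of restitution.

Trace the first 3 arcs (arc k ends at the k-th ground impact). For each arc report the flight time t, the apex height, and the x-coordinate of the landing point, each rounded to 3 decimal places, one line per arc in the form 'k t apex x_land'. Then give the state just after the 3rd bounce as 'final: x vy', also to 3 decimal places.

1 2.401 13.680 14.093
2 1.971 4.762 25.661
3 1.163 1.658 32.486
final: 32.486 3.365

Arc 1: start y=11.060, vy=7.170 → t=2.401, apex=13.680, x_land=14.093, impact vy=-16.383
  bounce: vy ← 0.59·16.383 = 9.666
Arc 2: start y=0.000, vy=9.666 → t=1.971, apex=4.762, x_land=25.661, impact vy=-9.666
  bounce: vy ← 0.59·9.666 = 5.703
Arc 3: start y=0.000, vy=5.703 → t=1.163, apex=1.658, x_land=32.486, impact vy=-5.703
  bounce: vy ← 0.59·5.703 = 3.365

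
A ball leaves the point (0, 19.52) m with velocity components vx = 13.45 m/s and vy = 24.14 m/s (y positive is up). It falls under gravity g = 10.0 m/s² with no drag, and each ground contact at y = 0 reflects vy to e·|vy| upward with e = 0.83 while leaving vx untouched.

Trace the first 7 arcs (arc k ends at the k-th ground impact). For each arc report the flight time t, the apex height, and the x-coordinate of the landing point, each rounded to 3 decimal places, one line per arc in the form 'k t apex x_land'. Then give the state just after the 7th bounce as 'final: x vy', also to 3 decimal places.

1 5.534 48.657 74.426
2 5.178 33.520 144.075
3 4.298 23.092 201.884
4 3.567 15.908 249.866
5 2.961 10.959 289.691
6 2.458 7.550 322.745
7 2.040 5.201 350.180
final: 350.180 8.465

Arc 1: start y=19.520, vy=24.140 → t=5.534, apex=48.657, x_land=74.426, impact vy=-31.195
  bounce: vy ← 0.83·31.195 = 25.892
Arc 2: start y=0.000, vy=25.892 → t=5.178, apex=33.520, x_land=144.075, impact vy=-25.892
  bounce: vy ← 0.83·25.892 = 21.490
Arc 3: start y=0.000, vy=21.490 → t=4.298, apex=23.092, x_land=201.884, impact vy=-21.490
  bounce: vy ← 0.83·21.490 = 17.837
Arc 4: start y=0.000, vy=17.837 → t=3.567, apex=15.908, x_land=249.866, impact vy=-17.837
  bounce: vy ← 0.83·17.837 = 14.805
Arc 5: start y=0.000, vy=14.805 → t=2.961, apex=10.959, x_land=289.691, impact vy=-14.805
  bounce: vy ← 0.83·14.805 = 12.288
Arc 6: start y=0.000, vy=12.288 → t=2.458, apex=7.550, x_land=322.745, impact vy=-12.288
  bounce: vy ← 0.83·12.288 = 10.199
Arc 7: start y=0.000, vy=10.199 → t=2.040, apex=5.201, x_land=350.180, impact vy=-10.199
  bounce: vy ← 0.83·10.199 = 8.465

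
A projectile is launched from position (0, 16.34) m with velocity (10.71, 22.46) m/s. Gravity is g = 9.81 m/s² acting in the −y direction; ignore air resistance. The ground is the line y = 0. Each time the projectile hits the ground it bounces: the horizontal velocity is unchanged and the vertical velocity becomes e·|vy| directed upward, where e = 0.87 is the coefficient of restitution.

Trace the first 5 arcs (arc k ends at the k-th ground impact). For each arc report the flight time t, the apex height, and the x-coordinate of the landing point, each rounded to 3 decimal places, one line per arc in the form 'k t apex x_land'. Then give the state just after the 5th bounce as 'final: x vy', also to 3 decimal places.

Arc 1: start y=16.340, vy=22.460 → t=5.217, apex=42.051, x_land=55.879, impact vy=-28.724
  bounce: vy ← 0.87·28.724 = 24.989
Arc 2: start y=0.000, vy=24.989 → t=5.095, apex=31.828, x_land=110.443, impact vy=-24.989
  bounce: vy ← 0.87·24.989 = 21.741
Arc 3: start y=0.000, vy=21.741 → t=4.432, apex=24.091, x_land=157.914, impact vy=-21.741
  bounce: vy ← 0.87·21.741 = 18.915
Arc 4: start y=0.000, vy=18.915 → t=3.856, apex=18.234, x_land=199.214, impact vy=-18.915
  bounce: vy ← 0.87·18.915 = 16.456
Arc 5: start y=0.000, vy=16.456 → t=3.355, apex=13.802, x_land=235.145, impact vy=-16.456
  bounce: vy ← 0.87·16.456 = 14.316

1 5.217 42.051 55.879
2 5.095 31.828 110.443
3 4.432 24.091 157.914
4 3.856 18.234 199.214
5 3.355 13.802 235.145
final: 235.145 14.316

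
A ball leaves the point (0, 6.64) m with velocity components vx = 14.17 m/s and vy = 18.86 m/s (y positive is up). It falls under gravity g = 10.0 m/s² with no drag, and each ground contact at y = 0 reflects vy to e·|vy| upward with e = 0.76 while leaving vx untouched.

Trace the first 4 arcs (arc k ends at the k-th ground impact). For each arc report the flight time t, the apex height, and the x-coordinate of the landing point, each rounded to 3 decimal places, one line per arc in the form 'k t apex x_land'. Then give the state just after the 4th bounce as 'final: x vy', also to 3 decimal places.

Arc 1: start y=6.640, vy=18.860 → t=4.096, apex=24.425, x_land=58.043, impact vy=-22.102
  bounce: vy ← 0.76·22.102 = 16.798
Arc 2: start y=0.000, vy=16.798 → t=3.360, apex=14.108, x_land=105.647, impact vy=-16.798
  bounce: vy ← 0.76·16.798 = 12.766
Arc 3: start y=0.000, vy=12.766 → t=2.553, apex=8.149, x_land=141.827, impact vy=-12.766
  bounce: vy ← 0.76·12.766 = 9.702
Arc 4: start y=0.000, vy=9.702 → t=1.940, apex=4.707, x_land=169.323, impact vy=-9.702
  bounce: vy ← 0.76·9.702 = 7.374

1 4.096 24.425 58.043
2 3.360 14.108 105.647
3 2.553 8.149 141.827
4 1.940 4.707 169.323
final: 169.323 7.374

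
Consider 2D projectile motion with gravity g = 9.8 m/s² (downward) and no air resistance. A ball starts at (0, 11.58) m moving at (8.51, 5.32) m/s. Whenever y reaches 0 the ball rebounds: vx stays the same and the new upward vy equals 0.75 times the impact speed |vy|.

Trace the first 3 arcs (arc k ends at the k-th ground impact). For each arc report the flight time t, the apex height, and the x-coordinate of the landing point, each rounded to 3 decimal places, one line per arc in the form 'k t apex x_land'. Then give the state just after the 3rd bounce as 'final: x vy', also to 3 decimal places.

Arc 1: start y=11.580, vy=5.320 → t=2.173, apex=13.024, x_land=18.494, impact vy=-15.977
  bounce: vy ← 0.75·15.977 = 11.983
Arc 2: start y=0.000, vy=11.983 → t=2.445, apex=7.326, x_land=39.305, impact vy=-11.983
  bounce: vy ← 0.75·11.983 = 8.987
Arc 3: start y=0.000, vy=8.987 → t=1.834, apex=4.121, x_land=54.913, impact vy=-8.987
  bounce: vy ← 0.75·8.987 = 6.740

1 2.173 13.024 18.494
2 2.445 7.326 39.305
3 1.834 4.121 54.913
final: 54.913 6.740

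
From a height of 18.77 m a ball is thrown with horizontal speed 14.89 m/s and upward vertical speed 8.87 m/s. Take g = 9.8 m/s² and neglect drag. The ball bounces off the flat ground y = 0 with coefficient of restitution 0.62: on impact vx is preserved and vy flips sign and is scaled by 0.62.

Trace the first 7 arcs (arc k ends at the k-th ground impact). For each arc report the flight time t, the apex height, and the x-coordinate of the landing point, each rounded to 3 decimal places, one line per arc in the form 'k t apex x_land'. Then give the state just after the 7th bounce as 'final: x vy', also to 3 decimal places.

1 3.061 22.784 45.585
2 2.674 8.758 85.399
3 1.658 3.367 110.083
4 1.028 1.294 125.388
5 0.637 0.497 134.877
6 0.395 0.191 140.760
7 0.245 0.074 144.407
final: 144.407 0.744

Arc 1: start y=18.770, vy=8.870 → t=3.061, apex=22.784, x_land=45.585, impact vy=-21.132
  bounce: vy ← 0.62·21.132 = 13.102
Arc 2: start y=0.000, vy=13.102 → t=2.674, apex=8.758, x_land=85.399, impact vy=-13.102
  bounce: vy ← 0.62·13.102 = 8.123
Arc 3: start y=0.000, vy=8.123 → t=1.658, apex=3.367, x_land=110.083, impact vy=-8.123
  bounce: vy ← 0.62·8.123 = 5.036
Arc 4: start y=0.000, vy=5.036 → t=1.028, apex=1.294, x_land=125.388, impact vy=-5.036
  bounce: vy ← 0.62·5.036 = 3.123
Arc 5: start y=0.000, vy=3.123 → t=0.637, apex=0.497, x_land=134.877, impact vy=-3.123
  bounce: vy ← 0.62·3.123 = 1.936
Arc 6: start y=0.000, vy=1.936 → t=0.395, apex=0.191, x_land=140.760, impact vy=-1.936
  bounce: vy ← 0.62·1.936 = 1.200
Arc 7: start y=0.000, vy=1.200 → t=0.245, apex=0.074, x_land=144.407, impact vy=-1.200
  bounce: vy ← 0.62·1.200 = 0.744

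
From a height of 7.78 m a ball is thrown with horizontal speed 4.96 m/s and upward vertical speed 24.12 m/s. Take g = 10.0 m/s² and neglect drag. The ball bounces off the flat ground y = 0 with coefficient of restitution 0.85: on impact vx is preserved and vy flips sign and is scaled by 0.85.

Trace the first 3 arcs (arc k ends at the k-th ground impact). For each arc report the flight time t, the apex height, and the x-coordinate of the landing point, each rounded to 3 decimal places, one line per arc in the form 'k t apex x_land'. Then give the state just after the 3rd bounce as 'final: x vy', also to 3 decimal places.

Arc 1: start y=7.780, vy=24.120 → t=5.127, apex=36.869, x_land=25.432, impact vy=-27.155
  bounce: vy ← 0.85·27.155 = 23.081
Arc 2: start y=0.000, vy=23.081 → t=4.616, apex=26.638, x_land=48.329, impact vy=-23.081
  bounce: vy ← 0.85·23.081 = 19.619
Arc 3: start y=0.000, vy=19.619 → t=3.924, apex=19.246, x_land=67.791, impact vy=-19.619
  bounce: vy ← 0.85·19.619 = 16.676

1 5.127 36.869 25.432
2 4.616 26.638 48.329
3 3.924 19.246 67.791
final: 67.791 16.676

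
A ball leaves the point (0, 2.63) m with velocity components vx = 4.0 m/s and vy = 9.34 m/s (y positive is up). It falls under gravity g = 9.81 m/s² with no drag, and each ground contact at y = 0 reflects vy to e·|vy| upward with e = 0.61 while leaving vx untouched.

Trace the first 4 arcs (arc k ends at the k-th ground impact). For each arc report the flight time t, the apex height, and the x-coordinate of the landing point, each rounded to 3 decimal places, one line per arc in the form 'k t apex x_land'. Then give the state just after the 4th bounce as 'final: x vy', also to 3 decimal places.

1 2.153 7.076 8.613
2 1.465 2.633 14.474
3 0.894 0.980 18.050
4 0.545 0.365 20.231
final: 20.231 1.631

Arc 1: start y=2.630, vy=9.340 → t=2.153, apex=7.076, x_land=8.613, impact vy=-11.783
  bounce: vy ← 0.61·11.783 = 7.188
Arc 2: start y=0.000, vy=7.188 → t=1.465, apex=2.633, x_land=14.474, impact vy=-7.188
  bounce: vy ← 0.61·7.188 = 4.384
Arc 3: start y=0.000, vy=4.384 → t=0.894, apex=0.980, x_land=18.050, impact vy=-4.384
  bounce: vy ← 0.61·4.384 = 2.674
Arc 4: start y=0.000, vy=2.674 → t=0.545, apex=0.365, x_land=20.231, impact vy=-2.674
  bounce: vy ← 0.61·2.674 = 1.631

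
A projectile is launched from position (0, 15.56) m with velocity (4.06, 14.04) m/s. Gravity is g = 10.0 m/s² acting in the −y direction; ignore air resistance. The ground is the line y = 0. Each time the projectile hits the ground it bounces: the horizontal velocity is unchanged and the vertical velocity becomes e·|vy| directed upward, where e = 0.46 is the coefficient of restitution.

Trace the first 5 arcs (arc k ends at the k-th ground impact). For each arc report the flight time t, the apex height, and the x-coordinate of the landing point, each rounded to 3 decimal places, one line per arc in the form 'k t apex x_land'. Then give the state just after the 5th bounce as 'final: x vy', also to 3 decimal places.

Arc 1: start y=15.560, vy=14.040 → t=3.659, apex=25.416, x_land=14.854, impact vy=-22.546
  bounce: vy ← 0.46·22.546 = 10.371
Arc 2: start y=0.000, vy=10.371 → t=2.074, apex=5.378, x_land=23.275, impact vy=-10.371
  bounce: vy ← 0.46·10.371 = 4.771
Arc 3: start y=0.000, vy=4.771 → t=0.954, apex=1.138, x_land=27.149, impact vy=-4.771
  bounce: vy ← 0.46·4.771 = 2.195
Arc 4: start y=0.000, vy=2.195 → t=0.439, apex=0.241, x_land=28.931, impact vy=-2.195
  bounce: vy ← 0.46·2.195 = 1.009
Arc 5: start y=0.000, vy=1.009 → t=0.202, apex=0.051, x_land=29.751, impact vy=-1.009
  bounce: vy ← 0.46·1.009 = 0.464

1 3.659 25.416 14.854
2 2.074 5.378 23.275
3 0.954 1.138 27.149
4 0.439 0.241 28.931
5 0.202 0.051 29.751
final: 29.751 0.464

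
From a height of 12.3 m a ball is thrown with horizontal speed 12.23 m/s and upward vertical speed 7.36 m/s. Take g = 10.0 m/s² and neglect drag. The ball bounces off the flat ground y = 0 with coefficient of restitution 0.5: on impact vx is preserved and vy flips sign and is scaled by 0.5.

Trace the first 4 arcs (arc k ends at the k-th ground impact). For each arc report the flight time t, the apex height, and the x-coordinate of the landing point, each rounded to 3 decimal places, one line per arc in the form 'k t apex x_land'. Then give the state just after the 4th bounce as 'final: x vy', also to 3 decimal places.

1 2.469 15.008 30.190
2 1.733 3.752 51.379
3 0.866 0.938 61.974
4 0.433 0.235 67.271
final: 67.271 1.083

Arc 1: start y=12.300, vy=7.360 → t=2.469, apex=15.008, x_land=30.190, impact vy=-17.325
  bounce: vy ← 0.5·17.325 = 8.663
Arc 2: start y=0.000, vy=8.663 → t=1.733, apex=3.752, x_land=51.379, impact vy=-8.663
  bounce: vy ← 0.5·8.663 = 4.331
Arc 3: start y=0.000, vy=4.331 → t=0.866, apex=0.938, x_land=61.974, impact vy=-4.331
  bounce: vy ← 0.5·4.331 = 2.166
Arc 4: start y=0.000, vy=2.166 → t=0.433, apex=0.235, x_land=67.271, impact vy=-2.166
  bounce: vy ← 0.5·2.166 = 1.083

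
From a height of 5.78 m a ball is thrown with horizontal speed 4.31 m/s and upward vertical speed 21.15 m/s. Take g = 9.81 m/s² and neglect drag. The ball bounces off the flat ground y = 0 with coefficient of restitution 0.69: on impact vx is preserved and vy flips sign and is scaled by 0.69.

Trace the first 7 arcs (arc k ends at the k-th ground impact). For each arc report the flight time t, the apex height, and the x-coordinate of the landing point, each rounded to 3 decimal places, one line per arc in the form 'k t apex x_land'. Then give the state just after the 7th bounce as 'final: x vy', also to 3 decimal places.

Arc 1: start y=5.780, vy=21.150 → t=4.570, apex=28.579, x_land=19.696, impact vy=-23.680
  bounce: vy ← 0.69·23.680 = 16.339
Arc 2: start y=0.000, vy=16.339 → t=3.331, apex=13.607, x_land=34.053, impact vy=-16.339
  bounce: vy ← 0.69·16.339 = 11.274
Arc 3: start y=0.000, vy=11.274 → t=2.298, apex=6.478, x_land=43.959, impact vy=-11.274
  bounce: vy ← 0.69·11.274 = 7.779
Arc 4: start y=0.000, vy=7.779 → t=1.586, apex=3.084, x_land=50.794, impact vy=-7.779
  bounce: vy ← 0.69·7.779 = 5.367
Arc 5: start y=0.000, vy=5.367 → t=1.094, apex=1.468, x_land=55.511, impact vy=-5.367
  bounce: vy ← 0.69·5.367 = 3.704
Arc 6: start y=0.000, vy=3.704 → t=0.755, apex=0.699, x_land=58.765, impact vy=-3.704
  bounce: vy ← 0.69·3.704 = 2.555
Arc 7: start y=0.000, vy=2.555 → t=0.521, apex=0.333, x_land=61.011, impact vy=-2.555
  bounce: vy ← 0.69·2.555 = 1.763

1 4.570 28.579 19.696
2 3.331 13.607 34.053
3 2.298 6.478 43.959
4 1.586 3.084 50.794
5 1.094 1.468 55.511
6 0.755 0.699 58.765
7 0.521 0.333 61.011
final: 61.011 1.763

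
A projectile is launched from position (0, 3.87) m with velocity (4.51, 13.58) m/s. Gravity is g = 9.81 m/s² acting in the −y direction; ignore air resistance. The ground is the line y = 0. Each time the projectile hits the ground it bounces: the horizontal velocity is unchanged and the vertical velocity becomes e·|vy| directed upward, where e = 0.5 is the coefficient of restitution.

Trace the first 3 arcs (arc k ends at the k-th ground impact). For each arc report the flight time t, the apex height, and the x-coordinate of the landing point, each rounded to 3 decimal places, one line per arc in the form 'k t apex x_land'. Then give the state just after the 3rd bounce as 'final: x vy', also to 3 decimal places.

Arc 1: start y=3.870, vy=13.580 → t=3.029, apex=13.269, x_land=13.661, impact vy=-16.135
  bounce: vy ← 0.5·16.135 = 8.068
Arc 2: start y=0.000, vy=8.068 → t=1.645, apex=3.317, x_land=21.079, impact vy=-8.068
  bounce: vy ← 0.5·8.068 = 4.034
Arc 3: start y=0.000, vy=4.034 → t=0.822, apex=0.829, x_land=24.788, impact vy=-4.034
  bounce: vy ← 0.5·4.034 = 2.017

1 3.029 13.269 13.661
2 1.645 3.317 21.079
3 0.822 0.829 24.788
final: 24.788 2.017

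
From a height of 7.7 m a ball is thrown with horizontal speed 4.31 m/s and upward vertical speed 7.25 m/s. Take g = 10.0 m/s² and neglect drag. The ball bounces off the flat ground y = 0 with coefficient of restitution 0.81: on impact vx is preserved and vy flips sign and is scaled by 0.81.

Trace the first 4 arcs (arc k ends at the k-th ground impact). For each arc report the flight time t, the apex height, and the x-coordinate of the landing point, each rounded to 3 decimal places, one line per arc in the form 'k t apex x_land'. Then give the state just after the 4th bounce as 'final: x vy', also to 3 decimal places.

Arc 1: start y=7.700, vy=7.250 → t=2.162, apex=10.328, x_land=9.319, impact vy=-14.372
  bounce: vy ← 0.81·14.372 = 11.642
Arc 2: start y=0.000, vy=11.642 → t=2.328, apex=6.776, x_land=19.354, impact vy=-11.642
  bounce: vy ← 0.81·11.642 = 9.430
Arc 3: start y=0.000, vy=9.430 → t=1.886, apex=4.446, x_land=27.483, impact vy=-9.430
  bounce: vy ← 0.81·9.430 = 7.638
Arc 4: start y=0.000, vy=7.638 → t=1.528, apex=2.917, x_land=34.067, impact vy=-7.638
  bounce: vy ← 0.81·7.638 = 6.187

1 2.162 10.328 9.319
2 2.328 6.776 19.354
3 1.886 4.446 27.483
4 1.528 2.917 34.067
final: 34.067 6.187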